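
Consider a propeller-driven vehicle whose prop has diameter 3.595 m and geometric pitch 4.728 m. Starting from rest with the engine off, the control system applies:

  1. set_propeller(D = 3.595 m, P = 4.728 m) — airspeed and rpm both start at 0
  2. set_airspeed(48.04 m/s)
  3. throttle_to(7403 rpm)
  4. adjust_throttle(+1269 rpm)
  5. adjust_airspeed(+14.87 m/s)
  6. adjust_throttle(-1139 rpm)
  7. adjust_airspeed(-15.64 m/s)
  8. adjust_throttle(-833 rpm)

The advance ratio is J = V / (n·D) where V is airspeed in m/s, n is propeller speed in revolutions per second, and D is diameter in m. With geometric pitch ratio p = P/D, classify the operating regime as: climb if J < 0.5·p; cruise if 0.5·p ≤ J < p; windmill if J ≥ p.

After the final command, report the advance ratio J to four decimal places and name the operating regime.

J = 0.1178, regime = climb

set_propeller: D = 3.595 m, P = 4.728 m (p = P/D = 1.315160); state ← (V=0, rpm=0)
set_airspeed(48.04): V ← 48.04 m/s
throttle_to(7403): rpm ← 7403
adjust_throttle(+1269): rpm ← 7403 +1269 = 8672
adjust_airspeed(+14.87): V ← 48.04 +14.87 = 62.91 m/s
adjust_throttle(-1139): rpm ← 8672 -1139 = 7533
adjust_airspeed(-15.64): V ← 62.91 -15.64 = 47.27 m/s
adjust_throttle(-833): rpm ← 7533 -833 = 6700
final state: V = 47.27 m/s, rpm = 6700 → n = rpm/60 = 111.666667 rev/s
J = V / (n·D) = 47.27 / (111.666667 × 3.595) = 0.117751
regime bands: climb J<0.6576 | cruise [0.6576, 1.3152) | windmill J≥1.3152
J = 0.1178 → climb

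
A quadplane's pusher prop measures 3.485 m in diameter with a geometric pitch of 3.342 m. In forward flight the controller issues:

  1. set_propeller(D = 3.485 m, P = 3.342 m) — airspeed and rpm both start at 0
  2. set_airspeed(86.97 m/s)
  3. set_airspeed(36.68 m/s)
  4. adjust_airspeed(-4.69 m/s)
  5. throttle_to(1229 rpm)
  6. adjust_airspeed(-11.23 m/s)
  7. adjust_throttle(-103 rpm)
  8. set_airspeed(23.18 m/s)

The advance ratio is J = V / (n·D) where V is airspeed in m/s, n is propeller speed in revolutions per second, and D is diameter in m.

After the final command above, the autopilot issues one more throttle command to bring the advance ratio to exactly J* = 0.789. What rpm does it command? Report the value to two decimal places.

rpm = 505.81

set_propeller: D = 3.485 m, P = 3.342 m (p = P/D = 0.958967); state ← (V=0, rpm=0)
set_airspeed(86.97): V ← 86.97 m/s
set_airspeed(36.68): V ← 36.68 m/s
adjust_airspeed(-4.69): V ← 36.68 -4.69 = 31.99 m/s
throttle_to(1229): rpm ← 1229
adjust_airspeed(-11.23): V ← 31.99 -11.23 = 20.76 m/s
adjust_throttle(-103): rpm ← 1229 -103 = 1126
set_airspeed(23.18): V ← 23.18 m/s
final state: V = 23.18 m/s, rpm = 1126 → n = rpm/60 = 18.766667 rev/s
target J* = 0.789; solve J* = V/(n·D) for n: n = V/(J*·D) = 23.18/(0.789 × 3.485) = 8.430118 rev/s
rpm = 60·n = 505.807071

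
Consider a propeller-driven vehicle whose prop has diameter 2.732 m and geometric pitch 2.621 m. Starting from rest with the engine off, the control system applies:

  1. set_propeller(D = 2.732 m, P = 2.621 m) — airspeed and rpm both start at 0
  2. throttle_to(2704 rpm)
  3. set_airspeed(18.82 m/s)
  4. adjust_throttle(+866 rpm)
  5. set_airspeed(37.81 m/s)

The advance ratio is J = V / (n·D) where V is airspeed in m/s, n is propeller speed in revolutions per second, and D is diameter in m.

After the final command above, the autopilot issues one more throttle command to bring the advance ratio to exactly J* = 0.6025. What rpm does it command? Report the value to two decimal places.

set_propeller: D = 2.732 m, P = 2.621 m (p = P/D = 0.959370); state ← (V=0, rpm=0)
throttle_to(2704): rpm ← 2704
set_airspeed(18.82): V ← 18.82 m/s
adjust_throttle(+866): rpm ← 2704 +866 = 3570
set_airspeed(37.81): V ← 37.81 m/s
final state: V = 37.81 m/s, rpm = 3570 → n = rpm/60 = 59.500000 rev/s
target J* = 0.6025; solve J* = V/(n·D) for n: n = V/(J*·D) = 37.81/(0.6025 × 2.732) = 22.970420 rev/s
rpm = 60·n = 1378.225184

rpm = 1378.23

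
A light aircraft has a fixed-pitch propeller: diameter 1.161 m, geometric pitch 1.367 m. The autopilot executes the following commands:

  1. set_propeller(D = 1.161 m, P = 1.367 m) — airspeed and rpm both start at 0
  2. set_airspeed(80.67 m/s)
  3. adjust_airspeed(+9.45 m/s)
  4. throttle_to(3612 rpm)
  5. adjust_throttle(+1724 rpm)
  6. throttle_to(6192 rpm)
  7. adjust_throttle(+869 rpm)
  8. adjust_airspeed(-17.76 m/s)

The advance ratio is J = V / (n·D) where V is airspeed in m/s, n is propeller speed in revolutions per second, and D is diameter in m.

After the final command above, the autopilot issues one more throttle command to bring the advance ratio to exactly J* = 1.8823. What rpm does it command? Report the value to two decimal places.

rpm = 1986.68

set_propeller: D = 1.161 m, P = 1.367 m (p = P/D = 1.177433); state ← (V=0, rpm=0)
set_airspeed(80.67): V ← 80.67 m/s
adjust_airspeed(+9.45): V ← 80.67 +9.45 = 90.12 m/s
throttle_to(3612): rpm ← 3612
adjust_throttle(+1724): rpm ← 3612 +1724 = 5336
throttle_to(6192): rpm ← 6192
adjust_throttle(+869): rpm ← 6192 +869 = 7061
adjust_airspeed(-17.76): V ← 90.12 -17.76 = 72.36 m/s
final state: V = 72.36 m/s, rpm = 7061 → n = rpm/60 = 117.683333 rev/s
target J* = 1.8823; solve J* = V/(n·D) for n: n = V/(J*·D) = 72.36/(1.8823 × 1.161) = 33.111396 rev/s
rpm = 60·n = 1986.683782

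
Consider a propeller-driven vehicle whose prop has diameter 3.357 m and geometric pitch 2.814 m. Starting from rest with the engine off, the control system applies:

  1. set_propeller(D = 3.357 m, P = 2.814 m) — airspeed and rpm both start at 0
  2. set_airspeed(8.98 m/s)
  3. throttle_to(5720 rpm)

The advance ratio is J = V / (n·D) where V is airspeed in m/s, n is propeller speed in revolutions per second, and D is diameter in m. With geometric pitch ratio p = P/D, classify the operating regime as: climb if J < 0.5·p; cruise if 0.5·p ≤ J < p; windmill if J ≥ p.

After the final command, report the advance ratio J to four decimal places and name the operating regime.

set_propeller: D = 3.357 m, P = 2.814 m (p = P/D = 0.838248); state ← (V=0, rpm=0)
set_airspeed(8.98): V ← 8.98 m/s
throttle_to(5720): rpm ← 5720
final state: V = 8.98 m/s, rpm = 5720 → n = rpm/60 = 95.333333 rev/s
J = V / (n·D) = 8.98 / (95.333333 × 3.357) = 0.028060
regime bands: climb J<0.4191 | cruise [0.4191, 0.8382) | windmill J≥0.8382
J = 0.0281 → climb

J = 0.0281, regime = climb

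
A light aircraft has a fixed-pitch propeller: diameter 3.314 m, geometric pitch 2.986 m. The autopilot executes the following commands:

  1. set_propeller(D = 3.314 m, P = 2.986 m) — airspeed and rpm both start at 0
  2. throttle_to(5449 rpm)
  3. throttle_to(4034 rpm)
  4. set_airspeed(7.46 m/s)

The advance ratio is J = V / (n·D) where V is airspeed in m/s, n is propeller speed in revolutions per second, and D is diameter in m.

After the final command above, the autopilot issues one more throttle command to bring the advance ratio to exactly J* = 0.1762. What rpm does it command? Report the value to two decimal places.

rpm = 766.53

set_propeller: D = 3.314 m, P = 2.986 m (p = P/D = 0.901026); state ← (V=0, rpm=0)
throttle_to(5449): rpm ← 5449
throttle_to(4034): rpm ← 4034
set_airspeed(7.46): V ← 7.46 m/s
final state: V = 7.46 m/s, rpm = 4034 → n = rpm/60 = 67.233333 rev/s
target J* = 0.1762; solve J* = V/(n·D) for n: n = V/(J*·D) = 7.46/(0.1762 × 3.314) = 12.775574 rev/s
rpm = 60·n = 766.534435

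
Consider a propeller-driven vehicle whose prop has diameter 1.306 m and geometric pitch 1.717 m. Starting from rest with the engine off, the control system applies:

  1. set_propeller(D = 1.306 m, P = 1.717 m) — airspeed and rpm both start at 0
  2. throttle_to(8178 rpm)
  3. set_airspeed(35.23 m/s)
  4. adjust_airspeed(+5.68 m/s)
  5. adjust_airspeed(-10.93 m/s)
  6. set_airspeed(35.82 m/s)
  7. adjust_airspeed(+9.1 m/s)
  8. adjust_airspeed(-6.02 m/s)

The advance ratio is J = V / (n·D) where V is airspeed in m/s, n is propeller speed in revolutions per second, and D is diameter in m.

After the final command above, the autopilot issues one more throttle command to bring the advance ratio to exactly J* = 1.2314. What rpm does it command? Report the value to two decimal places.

rpm = 1451.30

set_propeller: D = 1.306 m, P = 1.717 m (p = P/D = 1.314701); state ← (V=0, rpm=0)
throttle_to(8178): rpm ← 8178
set_airspeed(35.23): V ← 35.23 m/s
adjust_airspeed(+5.68): V ← 35.23 +5.68 = 40.91 m/s
adjust_airspeed(-10.93): V ← 40.91 -10.93 = 29.98 m/s
set_airspeed(35.82): V ← 35.82 m/s
adjust_airspeed(+9.1): V ← 35.82 +9.1 = 44.92 m/s
adjust_airspeed(-6.02): V ← 44.92 -6.02 = 38.9 m/s
final state: V = 38.9 m/s, rpm = 8178 → n = rpm/60 = 136.300000 rev/s
target J* = 1.2314; solve J* = V/(n·D) for n: n = V/(J*·D) = 38.9/(1.2314 × 1.306) = 24.188407 rev/s
rpm = 60·n = 1451.304445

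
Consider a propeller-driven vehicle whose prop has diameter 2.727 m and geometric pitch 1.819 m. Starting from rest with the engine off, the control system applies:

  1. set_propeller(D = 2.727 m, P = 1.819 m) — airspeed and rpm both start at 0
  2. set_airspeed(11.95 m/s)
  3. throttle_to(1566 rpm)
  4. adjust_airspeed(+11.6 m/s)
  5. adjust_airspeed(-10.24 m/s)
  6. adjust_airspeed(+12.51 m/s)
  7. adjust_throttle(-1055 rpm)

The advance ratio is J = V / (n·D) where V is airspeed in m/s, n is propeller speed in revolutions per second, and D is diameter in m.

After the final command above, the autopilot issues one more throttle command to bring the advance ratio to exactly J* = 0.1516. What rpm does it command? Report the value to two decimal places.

rpm = 3747.34

set_propeller: D = 2.727 m, P = 1.819 m (p = P/D = 0.667033); state ← (V=0, rpm=0)
set_airspeed(11.95): V ← 11.95 m/s
throttle_to(1566): rpm ← 1566
adjust_airspeed(+11.6): V ← 11.95 +11.6 = 23.55 m/s
adjust_airspeed(-10.24): V ← 23.55 -10.24 = 13.31 m/s
adjust_airspeed(+12.51): V ← 13.31 +12.51 = 25.82 m/s
adjust_throttle(-1055): rpm ← 1566 -1055 = 511
final state: V = 25.82 m/s, rpm = 511 → n = rpm/60 = 8.516667 rev/s
target J* = 0.1516; solve J* = V/(n·D) for n: n = V/(J*·D) = 25.82/(0.1516 × 2.727) = 62.455674 rev/s
rpm = 60·n = 3747.340433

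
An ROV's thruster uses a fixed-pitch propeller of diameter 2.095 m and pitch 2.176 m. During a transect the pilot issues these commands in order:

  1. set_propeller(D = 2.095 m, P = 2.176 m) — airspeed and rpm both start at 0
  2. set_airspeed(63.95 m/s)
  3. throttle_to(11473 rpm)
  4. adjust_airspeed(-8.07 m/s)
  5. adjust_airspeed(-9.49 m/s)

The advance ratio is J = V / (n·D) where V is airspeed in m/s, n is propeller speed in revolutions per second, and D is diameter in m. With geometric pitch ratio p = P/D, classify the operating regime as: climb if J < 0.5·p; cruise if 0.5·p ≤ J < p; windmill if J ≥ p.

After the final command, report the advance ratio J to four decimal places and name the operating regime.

set_propeller: D = 2.095 m, P = 2.176 m (p = P/D = 1.038663); state ← (V=0, rpm=0)
set_airspeed(63.95): V ← 63.95 m/s
throttle_to(11473): rpm ← 11473
adjust_airspeed(-8.07): V ← 63.95 -8.07 = 55.88 m/s
adjust_airspeed(-9.49): V ← 55.88 -9.49 = 46.39 m/s
final state: V = 46.39 m/s, rpm = 11473 → n = rpm/60 = 191.216667 rev/s
J = V / (n·D) = 46.39 / (191.216667 × 2.095) = 0.115802
regime bands: climb J<0.5193 | cruise [0.5193, 1.0387) | windmill J≥1.0387
J = 0.1158 → climb

J = 0.1158, regime = climb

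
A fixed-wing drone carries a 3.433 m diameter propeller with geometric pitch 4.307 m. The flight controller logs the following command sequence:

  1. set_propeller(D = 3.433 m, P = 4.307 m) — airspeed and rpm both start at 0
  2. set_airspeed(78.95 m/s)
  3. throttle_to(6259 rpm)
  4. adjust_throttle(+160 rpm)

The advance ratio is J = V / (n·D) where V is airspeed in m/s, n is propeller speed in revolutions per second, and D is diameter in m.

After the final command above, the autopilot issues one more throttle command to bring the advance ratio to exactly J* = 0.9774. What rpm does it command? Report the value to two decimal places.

rpm = 1411.75

set_propeller: D = 3.433 m, P = 4.307 m (p = P/D = 1.254588); state ← (V=0, rpm=0)
set_airspeed(78.95): V ← 78.95 m/s
throttle_to(6259): rpm ← 6259
adjust_throttle(+160): rpm ← 6259 +160 = 6419
final state: V = 78.95 m/s, rpm = 6419 → n = rpm/60 = 106.983333 rev/s
target J* = 0.9774; solve J* = V/(n·D) for n: n = V/(J*·D) = 78.95/(0.9774 × 3.433) = 23.529137 rev/s
rpm = 60·n = 1411.748213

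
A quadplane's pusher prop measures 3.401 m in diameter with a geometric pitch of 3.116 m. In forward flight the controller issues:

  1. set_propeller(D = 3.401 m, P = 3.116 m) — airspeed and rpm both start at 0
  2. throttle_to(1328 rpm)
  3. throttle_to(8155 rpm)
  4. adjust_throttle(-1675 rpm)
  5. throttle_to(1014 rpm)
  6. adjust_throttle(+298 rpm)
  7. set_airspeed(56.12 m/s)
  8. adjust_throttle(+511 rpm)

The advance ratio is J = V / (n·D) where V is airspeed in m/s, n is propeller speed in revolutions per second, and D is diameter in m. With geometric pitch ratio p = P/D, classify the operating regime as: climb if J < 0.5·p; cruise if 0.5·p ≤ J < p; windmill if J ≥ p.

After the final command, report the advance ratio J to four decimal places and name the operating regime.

set_propeller: D = 3.401 m, P = 3.116 m (p = P/D = 0.916201); state ← (V=0, rpm=0)
throttle_to(1328): rpm ← 1328
throttle_to(8155): rpm ← 8155
adjust_throttle(-1675): rpm ← 8155 -1675 = 6480
throttle_to(1014): rpm ← 1014
adjust_throttle(+298): rpm ← 1014 +298 = 1312
set_airspeed(56.12): V ← 56.12 m/s
adjust_throttle(+511): rpm ← 1312 +511 = 1823
final state: V = 56.12 m/s, rpm = 1823 → n = rpm/60 = 30.383333 rev/s
J = V / (n·D) = 56.12 / (30.383333 × 3.401) = 0.543095
regime bands: climb J<0.4581 | cruise [0.4581, 0.9162) | windmill J≥0.9162
J = 0.5431 → cruise

J = 0.5431, regime = cruise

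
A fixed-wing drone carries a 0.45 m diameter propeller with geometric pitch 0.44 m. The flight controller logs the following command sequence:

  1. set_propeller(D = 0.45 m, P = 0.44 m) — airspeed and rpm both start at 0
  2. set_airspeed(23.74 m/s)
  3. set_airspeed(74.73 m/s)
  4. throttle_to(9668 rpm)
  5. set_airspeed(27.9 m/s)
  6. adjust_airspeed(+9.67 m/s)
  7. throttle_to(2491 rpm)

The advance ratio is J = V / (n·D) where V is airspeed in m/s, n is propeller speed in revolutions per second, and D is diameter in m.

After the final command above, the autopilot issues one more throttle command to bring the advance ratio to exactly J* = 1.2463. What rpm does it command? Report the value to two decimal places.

set_propeller: D = 0.45 m, P = 0.44 m (p = P/D = 0.977778); state ← (V=0, rpm=0)
set_airspeed(23.74): V ← 23.74 m/s
set_airspeed(74.73): V ← 74.73 m/s
throttle_to(9668): rpm ← 9668
set_airspeed(27.9): V ← 27.9 m/s
adjust_airspeed(+9.67): V ← 27.9 +9.67 = 37.57 m/s
throttle_to(2491): rpm ← 2491
final state: V = 37.57 m/s, rpm = 2491 → n = rpm/60 = 41.516667 rev/s
target J* = 1.2463; solve J* = V/(n·D) for n: n = V/(J*·D) = 37.57/(1.2463 × 0.45) = 66.989400 rev/s
rpm = 60·n = 4019.363984

rpm = 4019.36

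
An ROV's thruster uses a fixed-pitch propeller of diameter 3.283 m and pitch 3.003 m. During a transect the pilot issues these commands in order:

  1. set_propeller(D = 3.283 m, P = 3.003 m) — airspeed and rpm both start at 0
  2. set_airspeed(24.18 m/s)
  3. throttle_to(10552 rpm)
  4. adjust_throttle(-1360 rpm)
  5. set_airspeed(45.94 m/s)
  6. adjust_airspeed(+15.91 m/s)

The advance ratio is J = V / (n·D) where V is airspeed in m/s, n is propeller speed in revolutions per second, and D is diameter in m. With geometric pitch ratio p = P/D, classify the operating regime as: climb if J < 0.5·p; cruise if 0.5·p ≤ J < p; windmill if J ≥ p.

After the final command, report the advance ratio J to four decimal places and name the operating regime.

set_propeller: D = 3.283 m, P = 3.003 m (p = P/D = 0.914712); state ← (V=0, rpm=0)
set_airspeed(24.18): V ← 24.18 m/s
throttle_to(10552): rpm ← 10552
adjust_throttle(-1360): rpm ← 10552 -1360 = 9192
set_airspeed(45.94): V ← 45.94 m/s
adjust_airspeed(+15.91): V ← 45.94 +15.91 = 61.85 m/s
final state: V = 61.85 m/s, rpm = 9192 → n = rpm/60 = 153.200000 rev/s
J = V / (n·D) = 61.85 / (153.200000 × 3.283) = 0.122973
regime bands: climb J<0.4574 | cruise [0.4574, 0.9147) | windmill J≥0.9147
J = 0.1230 → climb

J = 0.1230, regime = climb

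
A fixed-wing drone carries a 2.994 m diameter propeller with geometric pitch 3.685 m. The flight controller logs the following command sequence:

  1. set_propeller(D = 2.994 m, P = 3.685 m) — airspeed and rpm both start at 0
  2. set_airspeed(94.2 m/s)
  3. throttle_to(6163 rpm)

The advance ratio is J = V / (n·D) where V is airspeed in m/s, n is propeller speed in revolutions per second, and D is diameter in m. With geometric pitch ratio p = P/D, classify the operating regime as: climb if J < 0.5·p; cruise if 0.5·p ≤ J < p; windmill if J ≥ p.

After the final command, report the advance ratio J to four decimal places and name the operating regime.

set_propeller: D = 2.994 m, P = 3.685 m (p = P/D = 1.230795); state ← (V=0, rpm=0)
set_airspeed(94.2): V ← 94.2 m/s
throttle_to(6163): rpm ← 6163
final state: V = 94.2 m/s, rpm = 6163 → n = rpm/60 = 102.716667 rev/s
J = V / (n·D) = 94.2 / (102.716667 × 2.994) = 0.306308
regime bands: climb J<0.6154 | cruise [0.6154, 1.2308) | windmill J≥1.2308
J = 0.3063 → climb

J = 0.3063, regime = climb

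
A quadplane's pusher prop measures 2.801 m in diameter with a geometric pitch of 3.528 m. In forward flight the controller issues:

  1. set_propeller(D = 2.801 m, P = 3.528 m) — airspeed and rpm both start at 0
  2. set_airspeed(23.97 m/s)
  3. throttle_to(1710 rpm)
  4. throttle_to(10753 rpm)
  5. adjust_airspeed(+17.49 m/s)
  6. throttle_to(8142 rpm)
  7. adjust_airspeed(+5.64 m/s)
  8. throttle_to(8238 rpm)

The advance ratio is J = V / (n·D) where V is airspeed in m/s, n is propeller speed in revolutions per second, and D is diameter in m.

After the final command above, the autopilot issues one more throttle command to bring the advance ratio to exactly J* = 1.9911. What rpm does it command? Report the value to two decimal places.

set_propeller: D = 2.801 m, P = 3.528 m (p = P/D = 1.259550); state ← (V=0, rpm=0)
set_airspeed(23.97): V ← 23.97 m/s
throttle_to(1710): rpm ← 1710
throttle_to(10753): rpm ← 10753
adjust_airspeed(+17.49): V ← 23.97 +17.49 = 41.46 m/s
throttle_to(8142): rpm ← 8142
adjust_airspeed(+5.64): V ← 41.46 +5.64 = 47.1 m/s
throttle_to(8238): rpm ← 8238
final state: V = 47.1 m/s, rpm = 8238 → n = rpm/60 = 137.300000 rev/s
target J* = 1.9911; solve J* = V/(n·D) for n: n = V/(J*·D) = 47.1/(1.9911 × 2.801) = 8.445293 rev/s
rpm = 60·n = 506.717585

rpm = 506.72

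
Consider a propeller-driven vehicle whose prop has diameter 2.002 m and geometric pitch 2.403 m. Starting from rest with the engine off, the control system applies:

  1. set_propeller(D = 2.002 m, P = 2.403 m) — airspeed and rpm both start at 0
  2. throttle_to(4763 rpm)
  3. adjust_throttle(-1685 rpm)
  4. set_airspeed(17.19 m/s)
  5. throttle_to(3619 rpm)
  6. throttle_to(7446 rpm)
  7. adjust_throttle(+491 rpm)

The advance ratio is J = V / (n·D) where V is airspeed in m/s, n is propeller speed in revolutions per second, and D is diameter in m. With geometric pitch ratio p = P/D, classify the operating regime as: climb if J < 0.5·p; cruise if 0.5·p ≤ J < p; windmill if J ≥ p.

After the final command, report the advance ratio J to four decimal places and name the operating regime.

set_propeller: D = 2.002 m, P = 2.403 m (p = P/D = 1.200300); state ← (V=0, rpm=0)
throttle_to(4763): rpm ← 4763
adjust_throttle(-1685): rpm ← 4763 -1685 = 3078
set_airspeed(17.19): V ← 17.19 m/s
throttle_to(3619): rpm ← 3619
throttle_to(7446): rpm ← 7446
adjust_throttle(+491): rpm ← 7446 +491 = 7937
final state: V = 17.19 m/s, rpm = 7937 → n = rpm/60 = 132.283333 rev/s
J = V / (n·D) = 17.19 / (132.283333 × 2.002) = 0.064909
regime bands: climb J<0.6001 | cruise [0.6001, 1.2003) | windmill J≥1.2003
J = 0.0649 → climb

J = 0.0649, regime = climb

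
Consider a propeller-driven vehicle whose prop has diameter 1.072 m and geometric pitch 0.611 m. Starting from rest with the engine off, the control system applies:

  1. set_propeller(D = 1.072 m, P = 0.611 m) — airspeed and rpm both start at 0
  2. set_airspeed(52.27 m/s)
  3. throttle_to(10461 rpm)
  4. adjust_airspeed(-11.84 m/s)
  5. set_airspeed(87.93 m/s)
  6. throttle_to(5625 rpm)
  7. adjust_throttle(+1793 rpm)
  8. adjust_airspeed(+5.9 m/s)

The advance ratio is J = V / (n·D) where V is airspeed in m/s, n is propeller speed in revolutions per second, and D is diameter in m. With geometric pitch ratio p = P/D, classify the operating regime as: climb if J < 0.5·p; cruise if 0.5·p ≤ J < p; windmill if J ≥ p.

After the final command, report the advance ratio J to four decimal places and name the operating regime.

J = 0.7080, regime = windmill

set_propeller: D = 1.072 m, P = 0.611 m (p = P/D = 0.569963); state ← (V=0, rpm=0)
set_airspeed(52.27): V ← 52.27 m/s
throttle_to(10461): rpm ← 10461
adjust_airspeed(-11.84): V ← 52.27 -11.84 = 40.43 m/s
set_airspeed(87.93): V ← 87.93 m/s
throttle_to(5625): rpm ← 5625
adjust_throttle(+1793): rpm ← 5625 +1793 = 7418
adjust_airspeed(+5.9): V ← 87.93 +5.9 = 93.83 m/s
final state: V = 93.83 m/s, rpm = 7418 → n = rpm/60 = 123.633333 rev/s
J = V / (n·D) = 93.83 / (123.633333 × 1.072) = 0.707964
regime bands: climb J<0.2850 | cruise [0.2850, 0.5700) | windmill J≥0.5700
J = 0.7080 → windmill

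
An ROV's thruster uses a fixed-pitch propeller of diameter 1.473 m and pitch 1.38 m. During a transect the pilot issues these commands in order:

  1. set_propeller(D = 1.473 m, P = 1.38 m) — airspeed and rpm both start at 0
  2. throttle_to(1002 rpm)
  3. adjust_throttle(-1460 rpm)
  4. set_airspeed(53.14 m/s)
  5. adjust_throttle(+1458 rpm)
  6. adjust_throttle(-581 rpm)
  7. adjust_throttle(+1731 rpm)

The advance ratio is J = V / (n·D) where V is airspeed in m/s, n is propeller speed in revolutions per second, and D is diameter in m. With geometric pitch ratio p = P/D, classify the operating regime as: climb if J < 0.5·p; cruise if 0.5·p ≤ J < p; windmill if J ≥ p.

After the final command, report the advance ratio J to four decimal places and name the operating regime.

set_propeller: D = 1.473 m, P = 1.38 m (p = P/D = 0.936864); state ← (V=0, rpm=0)
throttle_to(1002): rpm ← 1002
adjust_throttle(-1460): rpm ← 1002 -1460 = -458
set_airspeed(53.14): V ← 53.14 m/s
adjust_throttle(+1458): rpm ← -458 +1458 = 1000
adjust_throttle(-581): rpm ← 1000 -581 = 419
adjust_throttle(+1731): rpm ← 419 +1731 = 2150
final state: V = 53.14 m/s, rpm = 2150 → n = rpm/60 = 35.833333 rev/s
J = V / (n·D) = 53.14 / (35.833333 × 1.473) = 1.006773
regime bands: climb J<0.4684 | cruise [0.4684, 0.9369) | windmill J≥0.9369
J = 1.0068 → windmill

J = 1.0068, regime = windmill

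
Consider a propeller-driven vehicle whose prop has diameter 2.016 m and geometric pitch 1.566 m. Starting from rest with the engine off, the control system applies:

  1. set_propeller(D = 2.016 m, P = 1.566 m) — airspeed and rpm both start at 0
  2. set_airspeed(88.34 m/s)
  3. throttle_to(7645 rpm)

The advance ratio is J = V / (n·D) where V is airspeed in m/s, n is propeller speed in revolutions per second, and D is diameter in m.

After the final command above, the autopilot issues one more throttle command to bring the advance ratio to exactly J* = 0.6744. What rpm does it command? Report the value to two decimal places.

rpm = 3898.53

set_propeller: D = 2.016 m, P = 1.566 m (p = P/D = 0.776786); state ← (V=0, rpm=0)
set_airspeed(88.34): V ← 88.34 m/s
throttle_to(7645): rpm ← 7645
final state: V = 88.34 m/s, rpm = 7645 → n = rpm/60 = 127.416667 rev/s
target J* = 0.6744; solve J* = V/(n·D) for n: n = V/(J*·D) = 88.34/(0.6744 × 2.016) = 64.975451 rev/s
rpm = 60·n = 3898.527086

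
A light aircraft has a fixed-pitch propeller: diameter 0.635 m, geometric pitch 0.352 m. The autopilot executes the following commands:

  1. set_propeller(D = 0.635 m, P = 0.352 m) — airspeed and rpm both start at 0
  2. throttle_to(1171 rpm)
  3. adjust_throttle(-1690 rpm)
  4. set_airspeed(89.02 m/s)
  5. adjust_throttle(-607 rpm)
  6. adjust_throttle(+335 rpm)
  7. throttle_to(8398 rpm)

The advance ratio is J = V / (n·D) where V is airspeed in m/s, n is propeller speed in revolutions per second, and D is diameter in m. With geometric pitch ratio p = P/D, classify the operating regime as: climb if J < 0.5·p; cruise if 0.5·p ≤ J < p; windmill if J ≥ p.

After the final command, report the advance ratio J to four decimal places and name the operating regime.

set_propeller: D = 0.635 m, P = 0.352 m (p = P/D = 0.554331); state ← (V=0, rpm=0)
throttle_to(1171): rpm ← 1171
adjust_throttle(-1690): rpm ← 1171 -1690 = -519
set_airspeed(89.02): V ← 89.02 m/s
adjust_throttle(-607): rpm ← -519 -607 = -1126
adjust_throttle(+335): rpm ← -1126 +335 = -791
throttle_to(8398): rpm ← 8398
final state: V = 89.02 m/s, rpm = 8398 → n = rpm/60 = 139.966667 rev/s
J = V / (n·D) = 89.02 / (139.966667 × 0.635) = 1.001588
regime bands: climb J<0.2772 | cruise [0.2772, 0.5543) | windmill J≥0.5543
J = 1.0016 → windmill

J = 1.0016, regime = windmill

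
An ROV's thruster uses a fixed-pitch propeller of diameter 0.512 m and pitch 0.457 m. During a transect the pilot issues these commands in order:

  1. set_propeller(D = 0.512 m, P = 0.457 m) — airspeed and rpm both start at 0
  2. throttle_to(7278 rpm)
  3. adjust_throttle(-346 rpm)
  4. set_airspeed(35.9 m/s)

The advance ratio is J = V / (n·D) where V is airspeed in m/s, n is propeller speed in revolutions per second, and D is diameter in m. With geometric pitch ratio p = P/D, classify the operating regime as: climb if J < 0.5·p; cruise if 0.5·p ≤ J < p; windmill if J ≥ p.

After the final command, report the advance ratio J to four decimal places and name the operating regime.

set_propeller: D = 0.512 m, P = 0.457 m (p = P/D = 0.892578); state ← (V=0, rpm=0)
throttle_to(7278): rpm ← 7278
adjust_throttle(-346): rpm ← 7278 -346 = 6932
set_airspeed(35.9): V ← 35.9 m/s
final state: V = 35.9 m/s, rpm = 6932 → n = rpm/60 = 115.533333 rev/s
J = V / (n·D) = 35.9 / (115.533333 × 0.512) = 0.606900
regime bands: climb J<0.4463 | cruise [0.4463, 0.8926) | windmill J≥0.8926
J = 0.6069 → cruise

J = 0.6069, regime = cruise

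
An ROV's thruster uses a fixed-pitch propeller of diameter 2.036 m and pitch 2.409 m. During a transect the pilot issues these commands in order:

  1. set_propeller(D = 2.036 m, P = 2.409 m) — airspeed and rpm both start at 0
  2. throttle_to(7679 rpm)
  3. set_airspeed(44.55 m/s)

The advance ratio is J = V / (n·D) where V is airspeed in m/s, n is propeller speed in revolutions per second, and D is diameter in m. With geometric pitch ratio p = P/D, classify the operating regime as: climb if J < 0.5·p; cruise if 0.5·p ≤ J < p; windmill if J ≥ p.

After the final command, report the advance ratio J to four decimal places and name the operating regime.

set_propeller: D = 2.036 m, P = 2.409 m (p = P/D = 1.183202); state ← (V=0, rpm=0)
throttle_to(7679): rpm ← 7679
set_airspeed(44.55): V ← 44.55 m/s
final state: V = 44.55 m/s, rpm = 7679 → n = rpm/60 = 127.983333 rev/s
J = V / (n·D) = 44.55 / (127.983333 × 2.036) = 0.170969
regime bands: climb J<0.5916 | cruise [0.5916, 1.1832) | windmill J≥1.1832
J = 0.1710 → climb

J = 0.1710, regime = climb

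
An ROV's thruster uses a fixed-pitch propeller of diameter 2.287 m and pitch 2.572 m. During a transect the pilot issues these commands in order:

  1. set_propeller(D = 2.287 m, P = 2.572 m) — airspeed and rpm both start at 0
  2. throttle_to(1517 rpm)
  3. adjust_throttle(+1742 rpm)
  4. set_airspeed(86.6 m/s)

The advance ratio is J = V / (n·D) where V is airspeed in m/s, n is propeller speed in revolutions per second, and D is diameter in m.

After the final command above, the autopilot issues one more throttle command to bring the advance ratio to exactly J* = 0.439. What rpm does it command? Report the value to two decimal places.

set_propeller: D = 2.287 m, P = 2.572 m (p = P/D = 1.124617); state ← (V=0, rpm=0)
throttle_to(1517): rpm ← 1517
adjust_throttle(+1742): rpm ← 1517 +1742 = 3259
set_airspeed(86.6): V ← 86.6 m/s
final state: V = 86.6 m/s, rpm = 3259 → n = rpm/60 = 54.316667 rev/s
target J* = 0.439; solve J* = V/(n·D) for n: n = V/(J*·D) = 86.6/(0.439 × 2.287) = 86.255581 rev/s
rpm = 60·n = 5175.334888

rpm = 5175.33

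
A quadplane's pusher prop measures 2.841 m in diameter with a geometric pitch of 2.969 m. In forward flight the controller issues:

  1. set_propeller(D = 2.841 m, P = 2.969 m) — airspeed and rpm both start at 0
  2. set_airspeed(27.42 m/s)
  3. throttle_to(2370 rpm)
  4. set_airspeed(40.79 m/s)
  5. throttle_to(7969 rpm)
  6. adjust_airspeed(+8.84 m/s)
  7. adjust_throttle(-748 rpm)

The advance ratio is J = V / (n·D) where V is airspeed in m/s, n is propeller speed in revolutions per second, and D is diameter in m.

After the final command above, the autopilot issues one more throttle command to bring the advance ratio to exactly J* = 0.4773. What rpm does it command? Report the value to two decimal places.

set_propeller: D = 2.841 m, P = 2.969 m (p = P/D = 1.045055); state ← (V=0, rpm=0)
set_airspeed(27.42): V ← 27.42 m/s
throttle_to(2370): rpm ← 2370
set_airspeed(40.79): V ← 40.79 m/s
throttle_to(7969): rpm ← 7969
adjust_airspeed(+8.84): V ← 40.79 +8.84 = 49.63 m/s
adjust_throttle(-748): rpm ← 7969 -748 = 7221
final state: V = 49.63 m/s, rpm = 7221 → n = rpm/60 = 120.350000 rev/s
target J* = 0.4773; solve J* = V/(n·D) for n: n = V/(J*·D) = 49.63/(0.4773 × 2.841) = 36.600044 rev/s
rpm = 60·n = 2196.002638

rpm = 2196.00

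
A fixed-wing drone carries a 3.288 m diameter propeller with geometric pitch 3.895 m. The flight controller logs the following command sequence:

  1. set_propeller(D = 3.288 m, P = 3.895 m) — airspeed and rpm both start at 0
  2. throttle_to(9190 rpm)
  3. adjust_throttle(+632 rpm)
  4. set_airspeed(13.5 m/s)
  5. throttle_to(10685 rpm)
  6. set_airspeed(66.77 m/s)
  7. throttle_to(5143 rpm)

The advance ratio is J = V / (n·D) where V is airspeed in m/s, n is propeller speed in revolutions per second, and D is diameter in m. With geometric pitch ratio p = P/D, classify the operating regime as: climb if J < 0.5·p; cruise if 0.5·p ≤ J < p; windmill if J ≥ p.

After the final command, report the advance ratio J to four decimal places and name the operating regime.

J = 0.2369, regime = climb

set_propeller: D = 3.288 m, P = 3.895 m (p = P/D = 1.184611); state ← (V=0, rpm=0)
throttle_to(9190): rpm ← 9190
adjust_throttle(+632): rpm ← 9190 +632 = 9822
set_airspeed(13.5): V ← 13.5 m/s
throttle_to(10685): rpm ← 10685
set_airspeed(66.77): V ← 66.77 m/s
throttle_to(5143): rpm ← 5143
final state: V = 66.77 m/s, rpm = 5143 → n = rpm/60 = 85.716667 rev/s
J = V / (n·D) = 66.77 / (85.716667 × 3.288) = 0.236910
regime bands: climb J<0.5923 | cruise [0.5923, 1.1846) | windmill J≥1.1846
J = 0.2369 → climb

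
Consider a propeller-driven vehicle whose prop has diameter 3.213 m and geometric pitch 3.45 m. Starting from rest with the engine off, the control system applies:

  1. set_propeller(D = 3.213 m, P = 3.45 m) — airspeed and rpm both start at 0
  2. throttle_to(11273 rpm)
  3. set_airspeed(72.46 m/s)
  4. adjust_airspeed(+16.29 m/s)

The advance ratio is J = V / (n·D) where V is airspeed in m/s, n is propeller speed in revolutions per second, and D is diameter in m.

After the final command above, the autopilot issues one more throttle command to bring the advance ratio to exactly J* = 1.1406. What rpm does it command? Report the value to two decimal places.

set_propeller: D = 3.213 m, P = 3.45 m (p = P/D = 1.073763); state ← (V=0, rpm=0)
throttle_to(11273): rpm ← 11273
set_airspeed(72.46): V ← 72.46 m/s
adjust_airspeed(+16.29): V ← 72.46 +16.29 = 88.75 m/s
final state: V = 88.75 m/s, rpm = 11273 → n = rpm/60 = 187.883333 rev/s
target J* = 1.1406; solve J* = V/(n·D) for n: n = V/(J*·D) = 88.75/(1.1406 × 3.213) = 24.217219 rev/s
rpm = 60·n = 1453.033139

rpm = 1453.03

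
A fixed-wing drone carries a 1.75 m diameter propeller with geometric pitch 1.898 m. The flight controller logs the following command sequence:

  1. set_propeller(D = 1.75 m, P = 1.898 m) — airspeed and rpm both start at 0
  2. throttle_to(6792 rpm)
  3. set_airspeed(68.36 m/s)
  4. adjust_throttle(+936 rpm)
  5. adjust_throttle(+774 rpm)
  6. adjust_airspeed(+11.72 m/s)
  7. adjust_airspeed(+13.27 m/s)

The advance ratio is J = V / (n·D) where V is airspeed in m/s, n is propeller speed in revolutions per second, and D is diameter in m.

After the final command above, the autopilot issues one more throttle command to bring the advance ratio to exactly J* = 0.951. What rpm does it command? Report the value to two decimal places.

set_propeller: D = 1.75 m, P = 1.898 m (p = P/D = 1.084571); state ← (V=0, rpm=0)
throttle_to(6792): rpm ← 6792
set_airspeed(68.36): V ← 68.36 m/s
adjust_throttle(+936): rpm ← 6792 +936 = 7728
adjust_throttle(+774): rpm ← 7728 +774 = 8502
adjust_airspeed(+11.72): V ← 68.36 +11.72 = 80.08 m/s
adjust_airspeed(+13.27): V ← 80.08 +13.27 = 93.35 m/s
final state: V = 93.35 m/s, rpm = 8502 → n = rpm/60 = 141.700000 rev/s
target J* = 0.951; solve J* = V/(n·D) for n: n = V/(J*·D) = 93.35/(0.951 × 1.75) = 56.091332 rev/s
rpm = 60·n = 3365.479946

rpm = 3365.48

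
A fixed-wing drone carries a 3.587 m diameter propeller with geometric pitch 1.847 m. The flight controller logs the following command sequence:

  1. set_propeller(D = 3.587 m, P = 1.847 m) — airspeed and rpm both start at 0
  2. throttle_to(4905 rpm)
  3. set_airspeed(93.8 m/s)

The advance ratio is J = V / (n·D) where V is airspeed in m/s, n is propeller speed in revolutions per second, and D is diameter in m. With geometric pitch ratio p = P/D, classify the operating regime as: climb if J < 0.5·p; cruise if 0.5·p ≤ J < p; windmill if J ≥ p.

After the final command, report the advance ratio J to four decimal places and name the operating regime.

J = 0.3199, regime = cruise

set_propeller: D = 3.587 m, P = 1.847 m (p = P/D = 0.514915); state ← (V=0, rpm=0)
throttle_to(4905): rpm ← 4905
set_airspeed(93.8): V ← 93.8 m/s
final state: V = 93.8 m/s, rpm = 4905 → n = rpm/60 = 81.750000 rev/s
J = V / (n·D) = 93.8 / (81.750000 × 3.587) = 0.319878
regime bands: climb J<0.2575 | cruise [0.2575, 0.5149) | windmill J≥0.5149
J = 0.3199 → cruise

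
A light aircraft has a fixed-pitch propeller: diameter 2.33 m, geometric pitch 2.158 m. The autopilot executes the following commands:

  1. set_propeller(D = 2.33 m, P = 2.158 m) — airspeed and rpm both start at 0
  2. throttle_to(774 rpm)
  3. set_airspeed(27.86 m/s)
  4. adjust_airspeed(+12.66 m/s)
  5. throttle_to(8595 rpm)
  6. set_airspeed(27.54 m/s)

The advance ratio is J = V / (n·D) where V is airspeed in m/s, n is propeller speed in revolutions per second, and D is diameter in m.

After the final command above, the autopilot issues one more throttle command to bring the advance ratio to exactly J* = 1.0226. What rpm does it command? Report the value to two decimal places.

set_propeller: D = 2.33 m, P = 2.158 m (p = P/D = 0.926180); state ← (V=0, rpm=0)
throttle_to(774): rpm ← 774
set_airspeed(27.86): V ← 27.86 m/s
adjust_airspeed(+12.66): V ← 27.86 +12.66 = 40.52 m/s
throttle_to(8595): rpm ← 8595
set_airspeed(27.54): V ← 27.54 m/s
final state: V = 27.54 m/s, rpm = 8595 → n = rpm/60 = 143.250000 rev/s
target J* = 1.0226; solve J* = V/(n·D) for n: n = V/(J*·D) = 27.54/(1.0226 × 2.33) = 11.558520 rev/s
rpm = 60·n = 693.511196

rpm = 693.51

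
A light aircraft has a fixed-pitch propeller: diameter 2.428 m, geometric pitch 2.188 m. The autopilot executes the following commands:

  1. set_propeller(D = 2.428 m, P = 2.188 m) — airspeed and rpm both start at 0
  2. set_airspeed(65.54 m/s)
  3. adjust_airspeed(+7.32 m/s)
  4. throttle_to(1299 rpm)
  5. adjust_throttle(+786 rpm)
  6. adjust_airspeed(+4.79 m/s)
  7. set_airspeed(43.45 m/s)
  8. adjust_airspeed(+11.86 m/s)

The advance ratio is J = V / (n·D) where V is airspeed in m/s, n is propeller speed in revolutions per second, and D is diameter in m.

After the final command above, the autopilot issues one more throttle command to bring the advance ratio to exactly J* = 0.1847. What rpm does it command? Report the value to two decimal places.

rpm = 7400.13

set_propeller: D = 2.428 m, P = 2.188 m (p = P/D = 0.901153); state ← (V=0, rpm=0)
set_airspeed(65.54): V ← 65.54 m/s
adjust_airspeed(+7.32): V ← 65.54 +7.32 = 72.86 m/s
throttle_to(1299): rpm ← 1299
adjust_throttle(+786): rpm ← 1299 +786 = 2085
adjust_airspeed(+4.79): V ← 72.86 +4.79 = 77.65 m/s
set_airspeed(43.45): V ← 43.45 m/s
adjust_airspeed(+11.86): V ← 43.45 +11.86 = 55.31 m/s
final state: V = 55.31 m/s, rpm = 2085 → n = rpm/60 = 34.750000 rev/s
target J* = 0.1847; solve J* = V/(n·D) for n: n = V/(J*·D) = 55.31/(0.1847 × 2.428) = 123.335495 rev/s
rpm = 60·n = 7400.129691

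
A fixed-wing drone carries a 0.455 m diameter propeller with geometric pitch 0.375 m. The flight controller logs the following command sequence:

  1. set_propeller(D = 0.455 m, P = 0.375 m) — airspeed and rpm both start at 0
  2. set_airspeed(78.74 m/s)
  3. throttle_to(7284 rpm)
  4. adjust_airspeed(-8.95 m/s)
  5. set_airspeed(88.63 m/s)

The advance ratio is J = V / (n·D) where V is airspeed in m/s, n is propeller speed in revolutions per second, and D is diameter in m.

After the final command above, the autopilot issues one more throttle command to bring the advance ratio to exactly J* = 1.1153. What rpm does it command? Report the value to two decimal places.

rpm = 10479.22

set_propeller: D = 0.455 m, P = 0.375 m (p = P/D = 0.824176); state ← (V=0, rpm=0)
set_airspeed(78.74): V ← 78.74 m/s
throttle_to(7284): rpm ← 7284
adjust_airspeed(-8.95): V ← 78.74 -8.95 = 69.79 m/s
set_airspeed(88.63): V ← 88.63 m/s
final state: V = 88.63 m/s, rpm = 7284 → n = rpm/60 = 121.400000 rev/s
target J* = 1.1153; solve J* = V/(n·D) for n: n = V/(J*·D) = 88.63/(1.1153 × 0.455) = 174.653644 rev/s
rpm = 60·n = 10479.218621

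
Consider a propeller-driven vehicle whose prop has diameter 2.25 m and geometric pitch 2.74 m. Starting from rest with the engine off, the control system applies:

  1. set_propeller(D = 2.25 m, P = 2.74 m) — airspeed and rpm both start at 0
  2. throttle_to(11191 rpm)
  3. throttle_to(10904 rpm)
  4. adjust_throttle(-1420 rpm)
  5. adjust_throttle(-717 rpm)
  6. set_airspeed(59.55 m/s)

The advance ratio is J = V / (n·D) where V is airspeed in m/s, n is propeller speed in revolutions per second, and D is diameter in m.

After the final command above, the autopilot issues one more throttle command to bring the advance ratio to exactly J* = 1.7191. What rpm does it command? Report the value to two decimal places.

set_propeller: D = 2.25 m, P = 2.74 m (p = P/D = 1.217778); state ← (V=0, rpm=0)
throttle_to(11191): rpm ← 11191
throttle_to(10904): rpm ← 10904
adjust_throttle(-1420): rpm ← 10904 -1420 = 9484
adjust_throttle(-717): rpm ← 9484 -717 = 8767
set_airspeed(59.55): V ← 59.55 m/s
final state: V = 59.55 m/s, rpm = 8767 → n = rpm/60 = 146.116667 rev/s
target J* = 1.7191; solve J* = V/(n·D) for n: n = V/(J*·D) = 59.55/(1.7191 × 2.25) = 15.395653 rev/s
rpm = 60·n = 923.739166

rpm = 923.74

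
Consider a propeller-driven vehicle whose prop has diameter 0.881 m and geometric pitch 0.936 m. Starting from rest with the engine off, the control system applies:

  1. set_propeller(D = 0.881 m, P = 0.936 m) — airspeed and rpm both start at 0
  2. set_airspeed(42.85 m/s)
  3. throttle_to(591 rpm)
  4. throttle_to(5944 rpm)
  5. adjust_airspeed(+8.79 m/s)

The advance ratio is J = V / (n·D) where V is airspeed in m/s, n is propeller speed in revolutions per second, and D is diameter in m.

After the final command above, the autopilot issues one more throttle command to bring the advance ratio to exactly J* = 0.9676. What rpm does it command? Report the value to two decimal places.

rpm = 3634.68

set_propeller: D = 0.881 m, P = 0.936 m (p = P/D = 1.062429); state ← (V=0, rpm=0)
set_airspeed(42.85): V ← 42.85 m/s
throttle_to(591): rpm ← 591
throttle_to(5944): rpm ← 5944
adjust_airspeed(+8.79): V ← 42.85 +8.79 = 51.64 m/s
final state: V = 51.64 m/s, rpm = 5944 → n = rpm/60 = 99.066667 rev/s
target J* = 0.9676; solve J* = V/(n·D) for n: n = V/(J*·D) = 51.64/(0.9676 × 0.881) = 60.577935 rev/s
rpm = 60·n = 3634.676105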